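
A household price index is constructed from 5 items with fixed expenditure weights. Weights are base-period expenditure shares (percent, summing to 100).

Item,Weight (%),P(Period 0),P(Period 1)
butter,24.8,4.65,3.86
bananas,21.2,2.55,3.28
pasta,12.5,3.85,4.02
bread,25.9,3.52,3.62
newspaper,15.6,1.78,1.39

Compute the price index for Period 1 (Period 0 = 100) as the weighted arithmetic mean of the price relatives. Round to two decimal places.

butter: 24.8 × (3.86/4.65) = 24.8 × 0.830108 = 20.5867
bananas: 21.2 × (3.28/2.55) = 21.2 × 1.286275 = 27.2690
pasta: 12.5 × (4.02/3.85) = 12.5 × 1.044156 = 13.0519
bread: 25.9 × (3.62/3.52) = 25.9 × 1.028409 = 26.6358
newspaper: 15.6 × (1.39/1.78) = 15.6 × 0.780899 = 12.1820
Index = Σ wᵢ·(p₁ᵢ/p₀ᵢ) = 20.5867 + 27.2690 + 13.0519 + 26.6358 + 12.1820 = 99.7255

99.73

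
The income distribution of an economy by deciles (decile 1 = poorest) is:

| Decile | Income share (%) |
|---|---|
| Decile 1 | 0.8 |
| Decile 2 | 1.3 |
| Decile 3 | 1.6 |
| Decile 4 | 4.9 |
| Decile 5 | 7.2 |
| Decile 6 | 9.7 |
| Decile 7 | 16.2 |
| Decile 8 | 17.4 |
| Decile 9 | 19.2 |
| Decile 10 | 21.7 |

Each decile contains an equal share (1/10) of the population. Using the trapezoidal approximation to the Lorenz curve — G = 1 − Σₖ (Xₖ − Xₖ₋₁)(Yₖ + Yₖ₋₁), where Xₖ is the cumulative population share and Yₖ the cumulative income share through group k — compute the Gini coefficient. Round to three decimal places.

0.429

Cumulative income shares Yₖ: 0.0080, 0.0210, 0.0370, 0.0860, 0.1580, 0.2550, 0.4170, 0.5910, 0.7830, 1.0000
Σ (Xₖ−Xₖ₋₁)(Yₖ+Yₖ₋₁) = (1/10)(0.0080+0.0000) + (1/10)(0.0210+0.0080) + (1/10)(0.0370+0.0210) + (1/10)(0.0860+0.0370) + (1/10)(0.1580+0.0860) + (1/10)(0.2550+0.1580) + (1/10)(0.4170+0.2550) + (1/10)(0.5910+0.4170) + (1/10)(0.7830+0.5910) + (1/10)(1.0000+0.7830)
  = 0.0008 + 0.0029 + 0.0058 + 0.0123 + 0.0244 + 0.0413 + 0.0672 + 0.1008 + 0.1374 + 0.1783 = 0.5712
G = 1 − 0.5712 = 0.4288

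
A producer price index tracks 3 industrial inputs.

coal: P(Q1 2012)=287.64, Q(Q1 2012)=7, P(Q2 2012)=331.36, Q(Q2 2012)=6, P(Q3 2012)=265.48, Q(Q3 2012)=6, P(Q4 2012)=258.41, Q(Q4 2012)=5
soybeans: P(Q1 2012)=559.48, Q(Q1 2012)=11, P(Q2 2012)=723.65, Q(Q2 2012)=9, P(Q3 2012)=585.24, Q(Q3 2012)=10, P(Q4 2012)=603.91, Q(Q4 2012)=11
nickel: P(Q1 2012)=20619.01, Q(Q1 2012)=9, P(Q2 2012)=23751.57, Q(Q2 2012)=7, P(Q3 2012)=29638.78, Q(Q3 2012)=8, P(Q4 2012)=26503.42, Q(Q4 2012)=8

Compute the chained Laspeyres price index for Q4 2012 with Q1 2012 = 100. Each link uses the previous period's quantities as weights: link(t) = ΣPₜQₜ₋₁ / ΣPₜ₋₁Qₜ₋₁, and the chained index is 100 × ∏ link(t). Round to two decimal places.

Link Q1 2012→Q2 2012:
ΣP(Q2 2012)Q(Q1 2012) = 331.36×7 + 723.65×11 + 23751.57×9 = 2319.52 + 7960.15 + 213764.13 = 224043.8
ΣP(Q1 2012)Q(Q1 2012) = 287.64×7 + 559.48×11 + 20619.01×9 = 2013.48 + 6154.28 + 185571.09 = 193738.85
link = 224043.8/193738.85 = 1.156422
Link Q2 2012→Q3 2012:
ΣP(Q3 2012)Q(Q2 2012) = 265.48×6 + 585.24×9 + 29638.78×7 = 1592.88 + 5267.16 + 207471.46 = 214331.5
ΣP(Q2 2012)Q(Q2 2012) = 331.36×6 + 723.65×9 + 23751.57×7 = 1988.16 + 6512.85 + 166260.99 = 174762
link = 214331.5/174762 = 1.226419
Link Q3 2012→Q4 2012:
ΣP(Q4 2012)Q(Q3 2012) = 258.41×6 + 603.91×10 + 26503.42×8 = 1550.46 + 6039.1 + 212027.36 = 219616.92
ΣP(Q3 2012)Q(Q3 2012) = 265.48×6 + 585.24×10 + 29638.78×8 = 1592.88 + 5852.4 + 237110.24 = 244555.52
link = 219616.92/244555.52 = 0.898025
Chained index = 100 × 1.156422 × 1.226419 × 0.898025 = 127.3631

127.36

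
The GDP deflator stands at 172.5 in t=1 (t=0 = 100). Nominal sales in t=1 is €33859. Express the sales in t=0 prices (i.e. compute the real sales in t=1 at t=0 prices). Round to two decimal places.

Real = Nominal ÷ (Index/100) = 33859 ÷ (172.5/100)
     = 33859 ÷ 1.725 = 19628.4058

19628.41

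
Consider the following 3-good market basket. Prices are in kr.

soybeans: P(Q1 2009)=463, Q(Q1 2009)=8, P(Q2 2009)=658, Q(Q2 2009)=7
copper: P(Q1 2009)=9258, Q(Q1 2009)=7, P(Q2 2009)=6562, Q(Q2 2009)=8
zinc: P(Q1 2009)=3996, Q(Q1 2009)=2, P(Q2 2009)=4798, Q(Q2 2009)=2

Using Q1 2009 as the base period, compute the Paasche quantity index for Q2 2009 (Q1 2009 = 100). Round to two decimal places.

109.71

Paasche quantity index uses current-period prices as weights.
ΣP(Q2 2009)·Q(Q2 2009) = 658×7 + 6562×8 + 4798×2 = 4606 + 52496 + 9596 = 66698
ΣP(Q2 2009)·Q(Q1 2009) = 658×8 + 6562×7 + 4798×2 = 5264 + 45934 + 9596 = 60794
Index = 66698 / 60794 × 100 = 109.7115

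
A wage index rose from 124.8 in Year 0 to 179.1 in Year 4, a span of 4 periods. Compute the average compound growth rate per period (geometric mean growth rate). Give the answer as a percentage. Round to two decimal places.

Growth factor = (179.1/124.8)^(1/4) = (1.435096)^(1/4) = 1.094511
Growth rate = 1.094511 − 1 = 0.094511 = 9.4511%

9.45%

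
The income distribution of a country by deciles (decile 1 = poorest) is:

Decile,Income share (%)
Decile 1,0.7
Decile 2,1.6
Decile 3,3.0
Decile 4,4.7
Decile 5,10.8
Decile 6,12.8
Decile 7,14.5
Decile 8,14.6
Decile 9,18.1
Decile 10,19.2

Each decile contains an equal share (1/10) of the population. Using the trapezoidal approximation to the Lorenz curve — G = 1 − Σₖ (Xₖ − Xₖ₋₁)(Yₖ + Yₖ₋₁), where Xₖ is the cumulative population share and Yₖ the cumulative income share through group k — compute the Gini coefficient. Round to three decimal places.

Cumulative income shares Yₖ: 0.0070, 0.0230, 0.0530, 0.1000, 0.2080, 0.3360, 0.4810, 0.6270, 0.8080, 1.0000
Σ (Xₖ−Xₖ₋₁)(Yₖ+Yₖ₋₁) = (1/10)(0.0070+0.0000) + (1/10)(0.0230+0.0070) + (1/10)(0.0530+0.0230) + (1/10)(0.1000+0.0530) + (1/10)(0.2080+0.1000) + (1/10)(0.3360+0.2080) + (1/10)(0.4810+0.3360) + (1/10)(0.6270+0.4810) + (1/10)(0.8080+0.6270) + (1/10)(1.0000+0.8080)
  = 0.0007 + 0.0030 + 0.0076 + 0.0153 + 0.0308 + 0.0544 + 0.0817 + 0.1108 + 0.1435 + 0.1808 = 0.6286
G = 1 − 0.6286 = 0.3714

0.371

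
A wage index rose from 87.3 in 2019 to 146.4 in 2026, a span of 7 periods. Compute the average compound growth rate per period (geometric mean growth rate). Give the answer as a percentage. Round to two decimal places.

7.67%

Growth factor = (146.4/87.3)^(1/7) = (1.676976)^(1/7) = 1.076652
Growth rate = 1.076652 − 1 = 0.076652 = 7.6652%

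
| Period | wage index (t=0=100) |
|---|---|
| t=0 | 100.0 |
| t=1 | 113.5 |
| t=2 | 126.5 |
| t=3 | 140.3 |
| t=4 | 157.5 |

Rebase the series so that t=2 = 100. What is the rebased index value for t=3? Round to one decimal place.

110.9

Rebased(t=3) = 140.3 / 126.5 × 100 = 110.9091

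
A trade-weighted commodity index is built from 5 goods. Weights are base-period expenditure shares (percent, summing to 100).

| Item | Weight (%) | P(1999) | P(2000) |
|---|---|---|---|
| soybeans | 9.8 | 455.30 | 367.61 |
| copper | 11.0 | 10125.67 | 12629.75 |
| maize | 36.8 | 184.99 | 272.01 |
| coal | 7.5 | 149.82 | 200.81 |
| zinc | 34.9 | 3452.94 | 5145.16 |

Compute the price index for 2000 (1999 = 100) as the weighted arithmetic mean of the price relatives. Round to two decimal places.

137.80

soybeans: 9.8 × (367.61/455.30) = 9.8 × 0.807402 = 7.9125
copper: 11.0 × (12629.75/10125.67) = 11.0 × 1.247300 = 13.7203
maize: 36.8 × (272.01/184.99) = 36.8 × 1.470404 = 54.1109
coal: 7.5 × (200.81/149.82) = 7.5 × 1.340342 = 10.0526
zinc: 34.9 × (5145.16/3452.94) = 34.9 × 1.490081 = 52.0038
Index = Σ wᵢ·(p₁ᵢ/p₀ᵢ) = 7.9125 + 13.7203 + 54.1109 + 10.0526 + 52.0038 = 137.8001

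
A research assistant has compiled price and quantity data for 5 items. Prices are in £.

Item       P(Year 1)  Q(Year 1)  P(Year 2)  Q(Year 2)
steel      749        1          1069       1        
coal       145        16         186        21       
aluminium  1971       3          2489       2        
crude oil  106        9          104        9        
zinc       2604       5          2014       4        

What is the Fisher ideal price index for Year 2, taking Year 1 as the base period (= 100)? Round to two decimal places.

Laspeyres component (base-period weights):
ΣP(Year 2)Q(Year 1) = 1069×1 + 186×16 + 2489×3 + 104×9 + 2014×5 = 1069 + 2976 + 7467 + 936 + 10070 = 22518
ΣP(Year 1)Q(Year 1) = 749×1 + 145×16 + 1971×3 + 106×9 + 2604×5 = 749 + 2320 + 5913 + 954 + 13020 = 22956
L = 22518 / 22956 × 100 = 98.0920
Paasche component (current-period weights):
ΣP(Year 2)Q(Year 2) = 1069×1 + 186×21 + 2489×2 + 104×9 + 2014×4 = 1069 + 3906 + 4978 + 936 + 8056 = 18945
ΣP(Year 1)Q(Year 2) = 749×1 + 145×21 + 1971×2 + 106×9 + 2604×4 = 749 + 3045 + 3942 + 954 + 10416 = 19106
P = 18945 / 19106 × 100 = 99.1573
Fisher = √(L × P) = √(98.0920 × 99.1573) = 98.6232

98.62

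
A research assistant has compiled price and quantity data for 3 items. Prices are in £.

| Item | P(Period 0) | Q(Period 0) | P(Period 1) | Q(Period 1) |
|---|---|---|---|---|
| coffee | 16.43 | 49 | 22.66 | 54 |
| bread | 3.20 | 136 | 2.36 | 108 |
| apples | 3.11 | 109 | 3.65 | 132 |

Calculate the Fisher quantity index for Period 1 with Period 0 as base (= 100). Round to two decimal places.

105.60

Laspeyres component (base-period weights):
ΣP(Period 0)Q(Period 1) = 16.43×54 + 3.20×108 + 3.11×132 = 887.22 + 345.6 + 410.52 = 1643.34
ΣP(Period 0)Q(Period 0) = 16.43×49 + 3.20×136 + 3.11×109 = 805.07 + 435.2 + 338.99 = 1579.26
L = 1643.34 / 1579.26 × 100 = 104.0576
Paasche component (current-period weights):
ΣP(Period 1)Q(Period 1) = 22.66×54 + 2.36×108 + 3.65×132 = 1223.64 + 254.88 + 481.8 = 1960.32
ΣP(Period 1)Q(Period 0) = 22.66×49 + 2.36×136 + 3.65×109 = 1110.34 + 320.96 + 397.85 = 1829.15
P = 1960.32 / 1829.15 × 100 = 107.1711
Fisher = √(L × P) = √(104.0576 × 107.1711) = 105.6029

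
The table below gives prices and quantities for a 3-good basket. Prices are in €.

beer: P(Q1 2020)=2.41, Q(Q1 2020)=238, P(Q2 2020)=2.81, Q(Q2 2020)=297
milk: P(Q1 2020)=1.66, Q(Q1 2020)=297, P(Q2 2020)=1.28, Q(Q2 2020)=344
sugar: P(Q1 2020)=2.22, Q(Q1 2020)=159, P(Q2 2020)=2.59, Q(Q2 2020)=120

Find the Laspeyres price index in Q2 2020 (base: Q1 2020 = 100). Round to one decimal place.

102.9

Laspeyres price index uses base-period quantities as weights.
ΣP(Q2 2020)·Q(Q1 2020) = 2.81×238 + 1.28×297 + 2.59×159 = 668.78 + 380.16 + 411.81 = 1460.75
ΣP(Q1 2020)·Q(Q1 2020) = 2.41×238 + 1.66×297 + 2.22×159 = 573.58 + 493.02 + 352.98 = 1419.58
Index = 1460.75 / 1419.58 × 100 = 102.9002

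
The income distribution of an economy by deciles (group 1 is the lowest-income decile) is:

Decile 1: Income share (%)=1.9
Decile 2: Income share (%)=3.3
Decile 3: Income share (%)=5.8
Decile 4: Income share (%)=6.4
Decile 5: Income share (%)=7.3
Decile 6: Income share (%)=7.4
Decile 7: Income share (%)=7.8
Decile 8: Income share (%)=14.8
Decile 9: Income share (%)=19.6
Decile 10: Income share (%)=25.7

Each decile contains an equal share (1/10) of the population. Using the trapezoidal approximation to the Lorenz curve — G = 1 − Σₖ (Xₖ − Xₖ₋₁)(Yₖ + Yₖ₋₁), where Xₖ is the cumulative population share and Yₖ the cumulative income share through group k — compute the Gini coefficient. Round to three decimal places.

Cumulative income shares Yₖ: 0.0190, 0.0520, 0.1100, 0.1740, 0.2470, 0.3210, 0.3990, 0.5470, 0.7430, 1.0000
Σ (Xₖ−Xₖ₋₁)(Yₖ+Yₖ₋₁) = (1/10)(0.0190+0.0000) + (1/10)(0.0520+0.0190) + (1/10)(0.1100+0.0520) + (1/10)(0.1740+0.1100) + (1/10)(0.2470+0.1740) + (1/10)(0.3210+0.2470) + (1/10)(0.3990+0.3210) + (1/10)(0.5470+0.3990) + (1/10)(0.7430+0.5470) + (1/10)(1.0000+0.7430)
  = 0.0019 + 0.0071 + 0.0162 + 0.0284 + 0.0421 + 0.0568 + 0.0720 + 0.0946 + 0.1290 + 0.1743 = 0.6224
G = 1 − 0.6224 = 0.3776

0.378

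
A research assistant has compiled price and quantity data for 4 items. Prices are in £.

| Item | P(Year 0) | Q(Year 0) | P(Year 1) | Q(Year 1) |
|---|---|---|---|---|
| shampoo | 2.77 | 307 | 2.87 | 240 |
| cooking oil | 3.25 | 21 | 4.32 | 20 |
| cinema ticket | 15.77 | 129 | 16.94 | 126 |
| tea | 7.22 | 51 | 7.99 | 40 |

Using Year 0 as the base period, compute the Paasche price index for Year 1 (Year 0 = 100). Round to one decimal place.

Paasche price index uses current-period quantities as weights.
ΣP(Year 1)·Q(Year 1) = 2.87×240 + 4.32×20 + 16.94×126 + 7.99×40 = 688.8 + 86.4 + 2134.44 + 319.6 = 3229.24
ΣP(Year 0)·Q(Year 1) = 2.77×240 + 3.25×20 + 15.77×126 + 7.22×40 = 664.8 + 65 + 1987.02 + 288.8 = 3005.62
Index = 3229.24 / 3005.62 × 100 = 107.4401

107.4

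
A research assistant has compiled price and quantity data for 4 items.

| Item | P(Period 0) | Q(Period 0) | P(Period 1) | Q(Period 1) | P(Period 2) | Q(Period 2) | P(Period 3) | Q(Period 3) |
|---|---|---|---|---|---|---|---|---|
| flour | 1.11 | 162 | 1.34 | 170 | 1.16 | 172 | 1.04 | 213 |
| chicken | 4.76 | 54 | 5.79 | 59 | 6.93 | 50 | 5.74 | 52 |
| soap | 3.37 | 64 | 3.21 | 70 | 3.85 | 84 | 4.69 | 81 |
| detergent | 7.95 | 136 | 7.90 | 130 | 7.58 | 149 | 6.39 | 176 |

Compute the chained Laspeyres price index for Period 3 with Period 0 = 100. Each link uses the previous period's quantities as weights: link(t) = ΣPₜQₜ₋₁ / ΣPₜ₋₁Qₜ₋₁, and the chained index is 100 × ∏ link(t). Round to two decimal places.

96.69

Link Period 0→Period 1:
ΣP(Period 1)Q(Period 0) = 1.34×162 + 5.79×54 + 3.21×64 + 7.90×136 = 217.08 + 312.66 + 205.44 + 1074.4 = 1809.58
ΣP(Period 0)Q(Period 0) = 1.11×162 + 4.76×54 + 3.37×64 + 7.95×136 = 179.82 + 257.04 + 215.68 + 1081.2 = 1733.74
link = 1809.58/1733.74 = 1.043744
Link Period 1→Period 2:
ΣP(Period 2)Q(Period 1) = 1.16×170 + 6.93×59 + 3.85×70 + 7.58×130 = 197.2 + 408.87 + 269.5 + 985.4 = 1860.97
ΣP(Period 1)Q(Period 1) = 1.34×170 + 5.79×59 + 3.21×70 + 7.90×130 = 227.8 + 341.61 + 224.7 + 1027 = 1821.11
link = 1860.97/1821.11 = 1.021888
Link Period 2→Period 3:
ΣP(Period 3)Q(Period 2) = 1.04×172 + 5.74×50 + 4.69×84 + 6.39×149 = 178.88 + 287 + 393.96 + 952.11 = 1811.95
ΣP(Period 2)Q(Period 2) = 1.16×172 + 6.93×50 + 3.85×84 + 7.58×149 = 199.52 + 346.5 + 323.4 + 1129.42 = 1998.84
link = 1811.95/1998.84 = 0.906501
Chained index = 100 × 1.043744 × 1.021888 × 0.906501 = 96.6864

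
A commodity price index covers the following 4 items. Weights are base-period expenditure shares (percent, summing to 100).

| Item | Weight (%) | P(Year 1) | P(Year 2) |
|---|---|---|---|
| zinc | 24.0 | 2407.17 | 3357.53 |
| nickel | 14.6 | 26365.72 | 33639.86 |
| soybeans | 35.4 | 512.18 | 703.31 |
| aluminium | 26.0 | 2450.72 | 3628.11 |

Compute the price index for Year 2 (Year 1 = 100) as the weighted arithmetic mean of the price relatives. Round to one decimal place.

zinc: 24.0 × (3357.53/2407.17) = 24.0 × 1.394804 = 33.4753
nickel: 14.6 × (33639.86/26365.72) = 14.6 × 1.275894 = 18.6281
soybeans: 35.4 × (703.31/512.18) = 35.4 × 1.373170 = 48.6102
aluminium: 26.0 × (3628.11/2450.72) = 26.0 × 1.480426 = 38.4911
Index = Σ wᵢ·(p₁ᵢ/p₀ᵢ) = 33.4753 + 18.6281 + 48.6102 + 38.4911 = 139.2046

139.2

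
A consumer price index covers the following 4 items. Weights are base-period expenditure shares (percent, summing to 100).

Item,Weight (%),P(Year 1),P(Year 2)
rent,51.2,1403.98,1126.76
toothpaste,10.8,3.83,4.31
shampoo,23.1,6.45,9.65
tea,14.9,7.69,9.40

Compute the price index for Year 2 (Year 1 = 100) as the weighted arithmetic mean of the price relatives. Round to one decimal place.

rent: 51.2 × (1126.76/1403.98) = 51.2 × 0.802547 = 41.0904
toothpaste: 10.8 × (4.31/3.83) = 10.8 × 1.125326 = 12.1535
shampoo: 23.1 × (9.65/6.45) = 23.1 × 1.496124 = 34.5605
tea: 14.9 × (9.40/7.69) = 14.9 × 1.222367 = 18.2133
Index = Σ wᵢ·(p₁ᵢ/p₀ᵢ) = 41.0904 + 12.1535 + 34.5605 + 18.2133 = 106.0177

106.0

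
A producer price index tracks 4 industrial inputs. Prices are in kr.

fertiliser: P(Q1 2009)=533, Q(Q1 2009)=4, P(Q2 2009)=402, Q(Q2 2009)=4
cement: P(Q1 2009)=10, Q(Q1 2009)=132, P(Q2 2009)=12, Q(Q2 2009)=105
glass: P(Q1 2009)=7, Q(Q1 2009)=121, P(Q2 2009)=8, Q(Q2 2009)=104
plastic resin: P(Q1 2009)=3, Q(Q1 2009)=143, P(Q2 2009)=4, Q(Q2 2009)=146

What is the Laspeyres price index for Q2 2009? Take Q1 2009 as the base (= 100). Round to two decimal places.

100.08

Laspeyres price index uses base-period quantities as weights.
ΣP(Q2 2009)·Q(Q1 2009) = 402×4 + 12×132 + 8×121 + 4×143 = 1608 + 1584 + 968 + 572 = 4732
ΣP(Q1 2009)·Q(Q1 2009) = 533×4 + 10×132 + 7×121 + 3×143 = 2132 + 1320 + 847 + 429 = 4728
Index = 4732 / 4728 × 100 = 100.0846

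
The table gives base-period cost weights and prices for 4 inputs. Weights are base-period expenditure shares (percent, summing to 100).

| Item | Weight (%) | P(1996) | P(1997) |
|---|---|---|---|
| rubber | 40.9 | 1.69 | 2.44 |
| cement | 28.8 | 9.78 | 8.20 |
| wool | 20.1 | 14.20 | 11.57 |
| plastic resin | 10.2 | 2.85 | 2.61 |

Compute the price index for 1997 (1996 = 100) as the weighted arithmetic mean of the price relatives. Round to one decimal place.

rubber: 40.9 × (2.44/1.69) = 40.9 × 1.443787 = 59.0509
cement: 28.8 × (8.20/9.78) = 28.8 × 0.838446 = 24.1472
wool: 20.1 × (11.57/14.20) = 20.1 × 0.814789 = 16.3773
plastic resin: 10.2 × (2.61/2.85) = 10.2 × 0.915789 = 9.3411
Index = Σ wᵢ·(p₁ᵢ/p₀ᵢ) = 59.0509 + 24.1472 + 16.3773 + 9.3411 = 108.9164

108.9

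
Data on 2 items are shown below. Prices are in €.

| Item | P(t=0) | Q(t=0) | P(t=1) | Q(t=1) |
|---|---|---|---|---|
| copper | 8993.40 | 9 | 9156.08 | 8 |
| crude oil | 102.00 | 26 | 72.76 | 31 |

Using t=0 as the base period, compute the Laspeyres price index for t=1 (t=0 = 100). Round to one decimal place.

100.8

Laspeyres price index uses base-period quantities as weights.
ΣP(t=1)·Q(t=0) = 9156.08×9 + 72.76×26 = 82404.72 + 1891.76 = 84296.48
ΣP(t=0)·Q(t=0) = 8993.40×9 + 102.00×26 = 80940.6 + 2652 = 83592.6
Index = 84296.48 / 83592.6 × 100 = 100.8420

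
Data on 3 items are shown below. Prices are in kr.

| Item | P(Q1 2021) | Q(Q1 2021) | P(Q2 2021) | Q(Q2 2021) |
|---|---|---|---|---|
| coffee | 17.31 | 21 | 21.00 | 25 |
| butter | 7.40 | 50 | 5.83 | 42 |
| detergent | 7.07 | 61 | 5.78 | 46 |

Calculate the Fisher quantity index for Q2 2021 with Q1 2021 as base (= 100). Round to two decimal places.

93.59

Laspeyres component (base-period weights):
ΣP(Q1 2021)Q(Q2 2021) = 17.31×25 + 7.40×42 + 7.07×46 = 432.75 + 310.8 + 325.22 = 1068.77
ΣP(Q1 2021)Q(Q1 2021) = 17.31×21 + 7.40×50 + 7.07×61 = 363.51 + 370 + 431.27 = 1164.78
L = 1068.77 / 1164.78 × 100 = 91.7572
Paasche component (current-period weights):
ΣP(Q2 2021)Q(Q2 2021) = 21.00×25 + 5.83×42 + 5.78×46 = 525 + 244.86 + 265.88 = 1035.74
ΣP(Q2 2021)Q(Q1 2021) = 21.00×21 + 5.83×50 + 5.78×61 = 441 + 291.5 + 352.58 = 1085.08
P = 1035.74 / 1085.08 × 100 = 95.4529
Fisher = √(L × P) = √(91.7572 × 95.4529) = 93.5868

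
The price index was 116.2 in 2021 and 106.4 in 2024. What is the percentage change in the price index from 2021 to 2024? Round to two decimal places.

Change = (106.4 − 116.2) / 116.2 × 100
       = -9.8 / 116.2 × 100 = -8.4337%

-8.43%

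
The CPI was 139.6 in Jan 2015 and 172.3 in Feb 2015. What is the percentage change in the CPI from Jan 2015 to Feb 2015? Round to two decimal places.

23.42%

Change = (172.3 − 139.6) / 139.6 × 100
       = 32.7 / 139.6 × 100 = 23.4241%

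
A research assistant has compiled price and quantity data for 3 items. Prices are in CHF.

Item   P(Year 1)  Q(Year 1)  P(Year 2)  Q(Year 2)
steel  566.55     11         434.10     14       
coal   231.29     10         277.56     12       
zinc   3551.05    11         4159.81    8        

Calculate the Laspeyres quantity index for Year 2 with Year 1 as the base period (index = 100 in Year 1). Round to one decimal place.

82.2

Laspeyres quantity index uses base-period prices as weights.
ΣP(Year 1)·Q(Year 2) = 566.55×14 + 231.29×12 + 3551.05×8 = 7931.7 + 2775.48 + 28408.4 = 39115.58
ΣP(Year 1)·Q(Year 1) = 566.55×11 + 231.29×10 + 3551.05×11 = 6232.05 + 2312.9 + 39061.55 = 47606.5
Index = 39115.58 / 47606.5 × 100 = 82.1644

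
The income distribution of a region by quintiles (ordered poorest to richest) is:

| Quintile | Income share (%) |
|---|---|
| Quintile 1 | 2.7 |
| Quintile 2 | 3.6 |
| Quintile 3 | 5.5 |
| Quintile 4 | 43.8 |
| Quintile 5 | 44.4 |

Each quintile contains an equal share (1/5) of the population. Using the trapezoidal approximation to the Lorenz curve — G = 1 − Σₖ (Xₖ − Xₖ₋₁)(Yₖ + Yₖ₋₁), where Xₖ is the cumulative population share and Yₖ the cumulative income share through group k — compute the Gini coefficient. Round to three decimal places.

Cumulative income shares Yₖ: 0.0270, 0.0630, 0.1180, 0.5560, 1.0000
Σ (Xₖ−Xₖ₋₁)(Yₖ+Yₖ₋₁) = (1/5)(0.0270+0.0000) + (1/5)(0.0630+0.0270) + (1/5)(0.1180+0.0630) + (1/5)(0.5560+0.1180) + (1/5)(1.0000+0.5560)
  = 0.0054 + 0.0180 + 0.0362 + 0.1348 + 0.3112 = 0.5056
G = 1 − 0.5056 = 0.4944

0.494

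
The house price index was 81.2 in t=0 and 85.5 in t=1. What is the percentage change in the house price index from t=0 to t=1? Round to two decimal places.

5.30%

Change = (85.5 − 81.2) / 81.2 × 100
       = 4.3 / 81.2 × 100 = 5.2956%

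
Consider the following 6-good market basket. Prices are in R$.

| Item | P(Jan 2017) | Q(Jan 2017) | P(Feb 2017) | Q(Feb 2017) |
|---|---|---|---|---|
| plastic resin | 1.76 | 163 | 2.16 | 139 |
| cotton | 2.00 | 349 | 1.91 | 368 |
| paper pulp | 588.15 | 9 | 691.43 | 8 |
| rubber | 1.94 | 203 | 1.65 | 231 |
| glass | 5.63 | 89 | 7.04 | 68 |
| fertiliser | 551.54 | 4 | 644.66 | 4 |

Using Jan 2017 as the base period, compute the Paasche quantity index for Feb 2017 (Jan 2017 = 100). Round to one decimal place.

92.5

Paasche quantity index uses current-period prices as weights.
ΣP(Feb 2017)·Q(Feb 2017) = 2.16×139 + 1.91×368 + 691.43×8 + 1.65×231 + 7.04×68 + 644.66×4 = 300.24 + 702.88 + 5531.44 + 381.15 + 478.72 + 2578.64 = 9973.07
ΣP(Feb 2017)·Q(Jan 2017) = 2.16×163 + 1.91×349 + 691.43×9 + 1.65×203 + 7.04×89 + 644.66×4 = 352.08 + 666.59 + 6222.87 + 334.95 + 626.56 + 2578.64 = 10781.69
Index = 9973.07 / 10781.69 × 100 = 92.5001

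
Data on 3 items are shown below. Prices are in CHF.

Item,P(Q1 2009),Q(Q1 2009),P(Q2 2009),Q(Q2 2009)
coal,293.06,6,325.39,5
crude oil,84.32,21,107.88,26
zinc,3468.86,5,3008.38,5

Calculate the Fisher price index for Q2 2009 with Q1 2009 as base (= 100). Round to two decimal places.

92.50

Laspeyres component (base-period weights):
ΣP(Q2 2009)Q(Q1 2009) = 325.39×6 + 107.88×21 + 3008.38×5 = 1952.34 + 2265.48 + 15041.9 = 19259.72
ΣP(Q1 2009)Q(Q1 2009) = 293.06×6 + 84.32×21 + 3468.86×5 = 1758.36 + 1770.72 + 17344.3 = 20873.38
L = 19259.72 / 20873.38 × 100 = 92.2693
Paasche component (current-period weights):
ΣP(Q2 2009)Q(Q2 2009) = 325.39×5 + 107.88×26 + 3008.38×5 = 1626.95 + 2804.88 + 15041.9 = 19473.73
ΣP(Q1 2009)Q(Q2 2009) = 293.06×5 + 84.32×26 + 3468.86×5 = 1465.3 + 2192.32 + 17344.3 = 21001.92
P = 19473.73 / 21001.92 × 100 = 92.7236
Fisher = √(L × P) = √(92.2693 × 92.7236) = 92.4962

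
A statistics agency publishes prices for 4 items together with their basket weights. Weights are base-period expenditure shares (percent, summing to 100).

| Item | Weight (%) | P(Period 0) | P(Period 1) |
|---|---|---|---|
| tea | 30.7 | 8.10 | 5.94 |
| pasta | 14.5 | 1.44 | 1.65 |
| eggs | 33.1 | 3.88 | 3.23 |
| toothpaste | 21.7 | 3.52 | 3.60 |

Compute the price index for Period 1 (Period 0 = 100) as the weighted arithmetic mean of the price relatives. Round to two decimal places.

tea: 30.7 × (5.94/8.10) = 30.7 × 0.733333 = 22.5133
pasta: 14.5 × (1.65/1.44) = 14.5 × 1.145833 = 16.6146
eggs: 33.1 × (3.23/3.88) = 33.1 × 0.832474 = 27.5549
toothpaste: 21.7 × (3.60/3.52) = 21.7 × 1.022727 = 22.1932
Index = Σ wᵢ·(p₁ᵢ/p₀ᵢ) = 22.5133 + 16.6146 + 27.5549 + 22.1932 = 88.8760

88.88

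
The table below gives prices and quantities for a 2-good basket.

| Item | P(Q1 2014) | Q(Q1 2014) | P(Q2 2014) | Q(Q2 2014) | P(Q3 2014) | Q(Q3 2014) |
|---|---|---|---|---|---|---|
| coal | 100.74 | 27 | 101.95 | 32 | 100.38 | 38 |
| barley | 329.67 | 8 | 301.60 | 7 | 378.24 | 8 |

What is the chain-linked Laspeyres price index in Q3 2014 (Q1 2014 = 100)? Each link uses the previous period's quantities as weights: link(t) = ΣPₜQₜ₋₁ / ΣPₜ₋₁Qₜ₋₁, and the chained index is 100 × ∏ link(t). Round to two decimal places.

Link Q1 2014→Q2 2014:
ΣP(Q2 2014)Q(Q1 2014) = 101.95×27 + 301.60×8 = 2752.65 + 2412.8 = 5165.45
ΣP(Q1 2014)Q(Q1 2014) = 100.74×27 + 329.67×8 = 2719.98 + 2637.36 = 5357.34
link = 5165.45/5357.34 = 0.964182
Link Q2 2014→Q3 2014:
ΣP(Q3 2014)Q(Q2 2014) = 100.38×32 + 378.24×7 = 3212.16 + 2647.68 = 5859.84
ΣP(Q2 2014)Q(Q2 2014) = 101.95×32 + 301.60×7 = 3262.4 + 2111.2 = 5373.6
link = 5859.84/5373.6 = 1.090487
Chained index = 100 × 0.964182 × 1.090487 = 105.1428

105.14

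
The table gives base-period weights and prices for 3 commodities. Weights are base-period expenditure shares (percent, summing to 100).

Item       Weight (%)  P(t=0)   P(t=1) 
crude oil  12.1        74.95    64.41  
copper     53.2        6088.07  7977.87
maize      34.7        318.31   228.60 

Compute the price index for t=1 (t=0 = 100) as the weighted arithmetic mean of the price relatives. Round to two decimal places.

crude oil: 12.1 × (64.41/74.95) = 12.1 × 0.859373 = 10.3984
copper: 53.2 × (7977.87/6088.07) = 53.2 × 1.310410 = 69.7138
maize: 34.7 × (228.60/318.31) = 34.7 × 0.718168 = 24.9204
Index = Σ wᵢ·(p₁ᵢ/p₀ᵢ) = 10.3984 + 69.7138 + 24.9204 = 105.0327

105.03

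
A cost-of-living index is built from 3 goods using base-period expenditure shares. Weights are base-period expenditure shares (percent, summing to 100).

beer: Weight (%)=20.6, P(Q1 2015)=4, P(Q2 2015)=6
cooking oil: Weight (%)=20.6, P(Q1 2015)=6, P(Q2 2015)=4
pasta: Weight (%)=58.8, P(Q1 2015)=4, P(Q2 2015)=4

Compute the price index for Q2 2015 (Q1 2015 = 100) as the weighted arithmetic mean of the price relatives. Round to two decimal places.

103.43

beer: 20.6 × (6/4) = 20.6 × 1.500000 = 30.9000
cooking oil: 20.6 × (4/6) = 20.6 × 0.666667 = 13.7333
pasta: 58.8 × (4/4) = 58.8 × 1.000000 = 58.8000
Index = Σ wᵢ·(p₁ᵢ/p₀ᵢ) = 30.9000 + 13.7333 + 58.8000 = 103.4333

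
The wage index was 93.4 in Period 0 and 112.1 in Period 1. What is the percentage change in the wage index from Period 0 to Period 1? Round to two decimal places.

Change = (112.1 − 93.4) / 93.4 × 100
       = 18.7 / 93.4 × 100 = 20.0214%

20.02%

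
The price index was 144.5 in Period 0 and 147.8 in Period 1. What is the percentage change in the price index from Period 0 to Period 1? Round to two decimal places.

Change = (147.8 − 144.5) / 144.5 × 100
       = 3.3 / 144.5 × 100 = 2.2837%

2.28%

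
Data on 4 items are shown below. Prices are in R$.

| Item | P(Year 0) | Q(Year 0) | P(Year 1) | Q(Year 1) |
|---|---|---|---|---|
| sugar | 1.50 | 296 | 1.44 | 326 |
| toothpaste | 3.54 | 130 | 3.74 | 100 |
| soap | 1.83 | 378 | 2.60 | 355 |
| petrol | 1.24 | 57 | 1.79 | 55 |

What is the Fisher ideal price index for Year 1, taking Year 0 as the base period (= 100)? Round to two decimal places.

Laspeyres component (base-period weights):
ΣP(Year 1)Q(Year 0) = 1.44×296 + 3.74×130 + 2.60×378 + 1.79×57 = 426.24 + 486.2 + 982.8 + 102.03 = 1997.27
ΣP(Year 0)Q(Year 0) = 1.50×296 + 3.54×130 + 1.83×378 + 1.24×57 = 444 + 460.2 + 691.74 + 70.68 = 1666.62
L = 1997.27 / 1666.62 × 100 = 119.8396
Paasche component (current-period weights):
ΣP(Year 1)Q(Year 1) = 1.44×326 + 3.74×100 + 2.60×355 + 1.79×55 = 469.44 + 374 + 923 + 98.45 = 1864.89
ΣP(Year 0)Q(Year 1) = 1.50×326 + 3.54×100 + 1.83×355 + 1.24×55 = 489 + 354 + 649.65 + 68.2 = 1560.85
P = 1864.89 / 1560.85 × 100 = 119.4791
Fisher = √(L × P) = √(119.8396 × 119.4791) = 119.6592

119.66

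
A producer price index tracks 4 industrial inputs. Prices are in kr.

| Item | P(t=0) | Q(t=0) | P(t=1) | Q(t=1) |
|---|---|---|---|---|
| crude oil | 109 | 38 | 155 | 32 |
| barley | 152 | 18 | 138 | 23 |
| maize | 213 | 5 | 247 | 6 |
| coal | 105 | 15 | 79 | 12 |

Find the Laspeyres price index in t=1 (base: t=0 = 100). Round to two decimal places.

Laspeyres price index uses base-period quantities as weights.
ΣP(t=1)·Q(t=0) = 155×38 + 138×18 + 247×5 + 79×15 = 5890 + 2484 + 1235 + 1185 = 10794
ΣP(t=0)·Q(t=0) = 109×38 + 152×18 + 213×5 + 105×15 = 4142 + 2736 + 1065 + 1575 = 9518
Index = 10794 / 9518 × 100 = 113.4062

113.41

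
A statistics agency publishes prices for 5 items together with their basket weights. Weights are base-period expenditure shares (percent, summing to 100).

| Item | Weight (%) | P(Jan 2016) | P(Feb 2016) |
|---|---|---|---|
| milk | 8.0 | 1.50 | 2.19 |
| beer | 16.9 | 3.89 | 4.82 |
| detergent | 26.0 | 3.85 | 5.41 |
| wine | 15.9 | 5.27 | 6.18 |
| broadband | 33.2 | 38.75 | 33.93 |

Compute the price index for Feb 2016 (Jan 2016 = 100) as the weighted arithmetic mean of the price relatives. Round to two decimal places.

116.87

milk: 8.0 × (2.19/1.50) = 8.0 × 1.460000 = 11.6800
beer: 16.9 × (4.82/3.89) = 16.9 × 1.239075 = 20.9404
detergent: 26.0 × (5.41/3.85) = 26.0 × 1.405195 = 36.5351
wine: 15.9 × (6.18/5.27) = 15.9 × 1.172676 = 18.6455
broadband: 33.2 × (33.93/38.75) = 33.2 × 0.875613 = 29.0703
Index = Σ wᵢ·(p₁ᵢ/p₀ᵢ) = 11.6800 + 20.9404 + 36.5351 + 18.6455 + 29.0703 = 116.8713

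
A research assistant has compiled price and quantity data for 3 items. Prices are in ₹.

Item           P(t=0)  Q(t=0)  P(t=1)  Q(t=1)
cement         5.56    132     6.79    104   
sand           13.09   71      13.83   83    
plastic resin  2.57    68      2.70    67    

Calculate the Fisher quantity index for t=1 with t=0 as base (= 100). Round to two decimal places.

99.31

Laspeyres component (base-period weights):
ΣP(t=0)Q(t=1) = 5.56×104 + 13.09×83 + 2.57×67 = 578.24 + 1086.47 + 172.19 = 1836.9
ΣP(t=0)Q(t=0) = 5.56×132 + 13.09×71 + 2.57×68 = 733.92 + 929.39 + 174.76 = 1838.07
L = 1836.9 / 1838.07 × 100 = 99.9363
Paasche component (current-period weights):
ΣP(t=1)Q(t=1) = 6.79×104 + 13.83×83 + 2.70×67 = 706.16 + 1147.89 + 180.9 = 2034.95
ΣP(t=1)Q(t=0) = 6.79×132 + 13.83×71 + 2.70×68 = 896.28 + 981.93 + 183.6 = 2061.81
P = 2034.95 / 2061.81 × 100 = 98.6973
Fisher = √(L × P) = √(99.9363 × 98.6973) = 99.3149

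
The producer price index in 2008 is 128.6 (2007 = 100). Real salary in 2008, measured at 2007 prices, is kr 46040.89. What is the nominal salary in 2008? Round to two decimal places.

Nominal = Real × (Index/100) = 46040.89 × (128.6/100)
        = 46040.89 × 1.286 = 59208.5845

59208.58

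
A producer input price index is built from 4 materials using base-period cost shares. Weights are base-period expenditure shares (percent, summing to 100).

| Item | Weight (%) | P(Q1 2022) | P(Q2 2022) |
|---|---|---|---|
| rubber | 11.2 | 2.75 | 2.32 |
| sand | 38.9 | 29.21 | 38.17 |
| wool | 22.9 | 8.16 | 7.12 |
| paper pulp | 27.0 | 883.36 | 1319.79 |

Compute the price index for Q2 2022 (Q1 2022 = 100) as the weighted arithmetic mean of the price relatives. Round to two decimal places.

rubber: 11.2 × (2.32/2.75) = 11.2 × 0.843636 = 9.4487
sand: 38.9 × (38.17/29.21) = 38.9 × 1.306744 = 50.8324
wool: 22.9 × (7.12/8.16) = 22.9 × 0.872549 = 19.9814
paper pulp: 27.0 × (1319.79/883.36) = 27.0 × 1.494057 = 40.3395
Index = Σ wᵢ·(p₁ᵢ/p₀ᵢ) = 9.4487 + 50.8324 + 19.9814 + 40.3395 = 120.6020

120.60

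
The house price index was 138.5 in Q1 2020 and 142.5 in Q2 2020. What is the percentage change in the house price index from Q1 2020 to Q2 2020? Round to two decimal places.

2.89%

Change = (142.5 − 138.5) / 138.5 × 100
       = 4.0 / 138.5 × 100 = 2.8881%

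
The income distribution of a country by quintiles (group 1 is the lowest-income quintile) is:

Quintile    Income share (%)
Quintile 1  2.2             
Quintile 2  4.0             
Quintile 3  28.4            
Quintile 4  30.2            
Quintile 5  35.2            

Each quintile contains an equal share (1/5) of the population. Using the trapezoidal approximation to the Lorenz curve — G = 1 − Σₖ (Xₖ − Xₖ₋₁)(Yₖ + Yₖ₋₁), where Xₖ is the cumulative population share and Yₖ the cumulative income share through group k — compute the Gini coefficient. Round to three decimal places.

Cumulative income shares Yₖ: 0.0220, 0.0620, 0.3460, 0.6480, 1.0000
Σ (Xₖ−Xₖ₋₁)(Yₖ+Yₖ₋₁) = (1/5)(0.0220+0.0000) + (1/5)(0.0620+0.0220) + (1/5)(0.3460+0.0620) + (1/5)(0.6480+0.3460) + (1/5)(1.0000+0.6480)
  = 0.0044 + 0.0168 + 0.0816 + 0.1988 + 0.3296 = 0.6312
G = 1 − 0.6312 = 0.3688

0.369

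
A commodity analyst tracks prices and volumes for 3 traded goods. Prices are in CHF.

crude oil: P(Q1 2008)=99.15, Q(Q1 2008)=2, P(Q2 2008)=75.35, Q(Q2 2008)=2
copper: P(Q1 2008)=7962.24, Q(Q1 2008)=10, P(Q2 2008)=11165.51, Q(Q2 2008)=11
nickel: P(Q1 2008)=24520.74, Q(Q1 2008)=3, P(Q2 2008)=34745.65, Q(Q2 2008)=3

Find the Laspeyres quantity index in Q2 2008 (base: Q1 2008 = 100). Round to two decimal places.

Laspeyres quantity index uses base-period prices as weights.
ΣP(Q1 2008)·Q(Q2 2008) = 99.15×2 + 7962.24×11 + 24520.74×3 = 198.3 + 87584.64 + 73562.22 = 161345.16
ΣP(Q1 2008)·Q(Q1 2008) = 99.15×2 + 7962.24×10 + 24520.74×3 = 198.3 + 79622.4 + 73562.22 = 153382.92
Index = 161345.16 / 153382.92 × 100 = 105.1911

105.19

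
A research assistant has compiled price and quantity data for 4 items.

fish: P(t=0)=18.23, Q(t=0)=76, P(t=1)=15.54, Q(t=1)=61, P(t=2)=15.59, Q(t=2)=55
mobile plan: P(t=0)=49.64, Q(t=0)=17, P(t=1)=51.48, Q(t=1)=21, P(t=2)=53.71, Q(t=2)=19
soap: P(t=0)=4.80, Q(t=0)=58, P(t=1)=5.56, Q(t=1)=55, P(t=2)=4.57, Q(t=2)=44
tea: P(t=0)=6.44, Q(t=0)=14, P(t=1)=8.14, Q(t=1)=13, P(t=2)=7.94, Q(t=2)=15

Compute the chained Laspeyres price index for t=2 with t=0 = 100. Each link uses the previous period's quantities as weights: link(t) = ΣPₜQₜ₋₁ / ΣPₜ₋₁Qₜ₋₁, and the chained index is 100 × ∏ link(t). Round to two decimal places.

95.67

Link t=0→t=1:
ΣP(t=1)Q(t=0) = 15.54×76 + 51.48×17 + 5.56×58 + 8.14×14 = 1181.04 + 875.16 + 322.48 + 113.96 = 2492.64
ΣP(t=0)Q(t=0) = 18.23×76 + 49.64×17 + 4.80×58 + 6.44×14 = 1385.48 + 843.88 + 278.4 + 90.16 = 2597.92
link = 2492.64/2597.92 = 0.959475
Link t=1→t=2:
ΣP(t=2)Q(t=1) = 15.59×61 + 53.71×21 + 4.57×55 + 7.94×13 = 950.99 + 1127.91 + 251.35 + 103.22 = 2433.47
ΣP(t=1)Q(t=1) = 15.54×61 + 51.48×21 + 5.56×55 + 8.14×13 = 947.94 + 1081.08 + 305.8 + 105.82 = 2440.64
link = 2433.47/2440.64 = 0.997062
Chained index = 100 × 0.959475 × 0.997062 = 95.6657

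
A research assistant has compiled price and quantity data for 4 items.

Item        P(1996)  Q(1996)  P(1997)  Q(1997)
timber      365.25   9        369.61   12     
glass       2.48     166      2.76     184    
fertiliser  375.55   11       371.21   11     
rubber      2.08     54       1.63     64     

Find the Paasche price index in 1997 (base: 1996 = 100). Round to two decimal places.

Paasche price index uses current-period quantities as weights.
ΣP(1997)·Q(1997) = 369.61×12 + 2.76×184 + 371.21×11 + 1.63×64 = 4435.32 + 507.84 + 4083.31 + 104.32 = 9130.79
ΣP(1996)·Q(1997) = 365.25×12 + 2.48×184 + 375.55×11 + 2.08×64 = 4383 + 456.32 + 4131.05 + 133.12 = 9103.49
Index = 9130.79 / 9103.49 × 100 = 100.2999

100.30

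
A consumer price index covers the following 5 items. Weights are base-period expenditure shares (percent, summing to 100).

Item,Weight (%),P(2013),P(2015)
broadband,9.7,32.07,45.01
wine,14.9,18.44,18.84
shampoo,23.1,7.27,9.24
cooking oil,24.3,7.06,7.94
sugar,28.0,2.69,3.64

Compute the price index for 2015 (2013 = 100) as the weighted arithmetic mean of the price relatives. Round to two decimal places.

123.41

broadband: 9.7 × (45.01/32.07) = 9.7 × 1.403492 = 13.6139
wine: 14.9 × (18.84/18.44) = 14.9 × 1.021692 = 15.2232
shampoo: 23.1 × (9.24/7.27) = 23.1 × 1.270977 = 29.3596
cooking oil: 24.3 × (7.94/7.06) = 24.3 × 1.124646 = 27.3289
sugar: 28.0 × (3.64/2.69) = 28.0 × 1.353160 = 37.8885
Index = Σ wᵢ·(p₁ᵢ/p₀ᵢ) = 13.6139 + 15.2232 + 29.3596 + 27.3289 + 37.8885 = 123.4140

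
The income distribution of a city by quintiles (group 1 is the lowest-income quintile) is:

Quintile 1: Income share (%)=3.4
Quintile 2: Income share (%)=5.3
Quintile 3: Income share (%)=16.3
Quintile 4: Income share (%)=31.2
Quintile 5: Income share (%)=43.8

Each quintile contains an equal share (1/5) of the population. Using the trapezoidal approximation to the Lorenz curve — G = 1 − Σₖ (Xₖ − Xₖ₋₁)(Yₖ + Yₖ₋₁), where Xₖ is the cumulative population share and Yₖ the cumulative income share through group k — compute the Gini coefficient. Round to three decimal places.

0.427

Cumulative income shares Yₖ: 0.0340, 0.0870, 0.2500, 0.5620, 1.0000
Σ (Xₖ−Xₖ₋₁)(Yₖ+Yₖ₋₁) = (1/5)(0.0340+0.0000) + (1/5)(0.0870+0.0340) + (1/5)(0.2500+0.0870) + (1/5)(0.5620+0.2500) + (1/5)(1.0000+0.5620)
  = 0.0068 + 0.0242 + 0.0674 + 0.1624 + 0.3124 = 0.5732
G = 1 − 0.5732 = 0.4268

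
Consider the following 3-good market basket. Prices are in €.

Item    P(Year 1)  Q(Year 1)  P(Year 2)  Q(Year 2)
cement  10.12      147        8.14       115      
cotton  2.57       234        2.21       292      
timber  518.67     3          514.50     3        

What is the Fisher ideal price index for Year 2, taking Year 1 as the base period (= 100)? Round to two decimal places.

Laspeyres component (base-period weights):
ΣP(Year 2)Q(Year 1) = 8.14×147 + 2.21×234 + 514.50×3 = 1196.58 + 517.14 + 1543.5 = 3257.22
ΣP(Year 1)Q(Year 1) = 10.12×147 + 2.57×234 + 518.67×3 = 1487.64 + 601.38 + 1556.01 = 3645.03
L = 3257.22 / 3645.03 × 100 = 89.3606
Paasche component (current-period weights):
ΣP(Year 2)Q(Year 2) = 8.14×115 + 2.21×292 + 514.50×3 = 936.1 + 645.32 + 1543.5 = 3124.92
ΣP(Year 1)Q(Year 2) = 10.12×115 + 2.57×292 + 518.67×3 = 1163.8 + 750.44 + 1556.01 = 3470.25
P = 3124.92 / 3470.25 × 100 = 90.0488
Fisher = √(L × P) = √(89.3606 × 90.0488) = 89.7041

89.70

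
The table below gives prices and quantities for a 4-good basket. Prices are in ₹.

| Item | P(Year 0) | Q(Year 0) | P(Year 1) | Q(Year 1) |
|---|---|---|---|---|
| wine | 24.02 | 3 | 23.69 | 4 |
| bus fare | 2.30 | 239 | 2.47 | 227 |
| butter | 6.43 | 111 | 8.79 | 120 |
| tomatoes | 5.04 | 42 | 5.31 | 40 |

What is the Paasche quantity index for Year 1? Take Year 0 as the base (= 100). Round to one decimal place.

103.4

Paasche quantity index uses current-period prices as weights.
ΣP(Year 1)·Q(Year 1) = 23.69×4 + 2.47×227 + 8.79×120 + 5.31×40 = 94.76 + 560.69 + 1054.8 + 212.4 = 1922.65
ΣP(Year 1)·Q(Year 0) = 23.69×3 + 2.47×239 + 8.79×111 + 5.31×42 = 71.07 + 590.33 + 975.69 + 223.02 = 1860.11
Index = 1922.65 / 1860.11 × 100 = 103.3622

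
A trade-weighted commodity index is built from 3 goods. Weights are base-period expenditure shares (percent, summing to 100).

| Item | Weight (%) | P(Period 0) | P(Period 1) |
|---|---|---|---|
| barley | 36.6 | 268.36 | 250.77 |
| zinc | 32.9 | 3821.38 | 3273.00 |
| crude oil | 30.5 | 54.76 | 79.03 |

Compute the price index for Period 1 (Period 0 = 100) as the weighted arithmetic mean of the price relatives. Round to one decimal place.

106.4

barley: 36.6 × (250.77/268.36) = 36.6 × 0.934454 = 34.2010
zinc: 32.9 × (3273.00/3821.38) = 32.9 × 0.856497 = 28.1787
crude oil: 30.5 × (79.03/54.76) = 30.5 × 1.443207 = 44.0178
Index = Σ wᵢ·(p₁ᵢ/p₀ᵢ) = 34.2010 + 28.1787 + 44.0178 = 106.3976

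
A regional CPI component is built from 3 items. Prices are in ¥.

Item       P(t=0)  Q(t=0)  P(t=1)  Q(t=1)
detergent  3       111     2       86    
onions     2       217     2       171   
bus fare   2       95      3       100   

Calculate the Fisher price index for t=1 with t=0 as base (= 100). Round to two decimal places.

100.02

Laspeyres component (base-period weights):
ΣP(t=1)Q(t=0) = 2×111 + 2×217 + 3×95 = 222 + 434 + 285 = 941
ΣP(t=0)Q(t=0) = 3×111 + 2×217 + 2×95 = 333 + 434 + 190 = 957
L = 941 / 957 × 100 = 98.3281
Paasche component (current-period weights):
ΣP(t=1)Q(t=1) = 2×86 + 2×171 + 3×100 = 172 + 342 + 300 = 814
ΣP(t=0)Q(t=1) = 3×86 + 2×171 + 2×100 = 258 + 342 + 200 = 800
P = 814 / 800 × 100 = 101.7500
Fisher = √(L × P) = √(98.3281 × 101.7500) = 100.0244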